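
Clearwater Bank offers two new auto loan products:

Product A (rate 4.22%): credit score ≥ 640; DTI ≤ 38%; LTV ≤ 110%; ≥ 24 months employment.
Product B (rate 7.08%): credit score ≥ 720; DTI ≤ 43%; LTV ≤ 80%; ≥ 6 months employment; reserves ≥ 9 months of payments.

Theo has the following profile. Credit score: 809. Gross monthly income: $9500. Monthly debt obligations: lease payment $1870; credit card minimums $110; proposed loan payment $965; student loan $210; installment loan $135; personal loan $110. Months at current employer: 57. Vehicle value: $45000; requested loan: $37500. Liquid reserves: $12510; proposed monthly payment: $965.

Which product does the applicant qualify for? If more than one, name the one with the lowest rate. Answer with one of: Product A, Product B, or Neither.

Total debts = (1,870 + 110 + 965 + 210 + 135 + 110) = 3,400; DTI = 3,400/9,500 = 35.8%.
LTV = 37,500/45,000 = 83.3%.
Reserves = 12,510/965 = 13.0 months.
Product A: score 809 ≥ 640; DTI 35.8% ≤ 38%; LTV 83.3% ≤ 110%; employment 57 ≥ 24 mo → qualifies.
Product B: score 809 ≥ 720; DTI 35.8% ≤ 43%; LTV 83.3% > 80%; employment 57 ≥ 6 mo; reserves 13.0 ≥ 9 mo → does not qualify.

Product A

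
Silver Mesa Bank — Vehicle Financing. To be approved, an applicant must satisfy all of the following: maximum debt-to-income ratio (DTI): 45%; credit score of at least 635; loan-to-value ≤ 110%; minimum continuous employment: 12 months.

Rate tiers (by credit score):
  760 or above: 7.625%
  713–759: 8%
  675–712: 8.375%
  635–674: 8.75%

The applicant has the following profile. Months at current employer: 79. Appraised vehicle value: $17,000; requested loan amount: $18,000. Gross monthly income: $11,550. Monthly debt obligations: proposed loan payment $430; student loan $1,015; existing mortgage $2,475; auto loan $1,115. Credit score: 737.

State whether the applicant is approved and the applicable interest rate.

Credit score 737 ≥ 635 (meets minimum)
Total monthly debts = (430 + 1,015 + 2,475 + 1,115) = 5,035. Debt-to-income = 5,035/11,550 = 43.6% — meets 45% limit
Employment 79 ≥ 12 months
LTV: 18,000 ÷ 17,000 = 105.9%, within 110% cap
All requirements met. Score 737 falls in the 713–759 tier → 8%.

Approved at 8%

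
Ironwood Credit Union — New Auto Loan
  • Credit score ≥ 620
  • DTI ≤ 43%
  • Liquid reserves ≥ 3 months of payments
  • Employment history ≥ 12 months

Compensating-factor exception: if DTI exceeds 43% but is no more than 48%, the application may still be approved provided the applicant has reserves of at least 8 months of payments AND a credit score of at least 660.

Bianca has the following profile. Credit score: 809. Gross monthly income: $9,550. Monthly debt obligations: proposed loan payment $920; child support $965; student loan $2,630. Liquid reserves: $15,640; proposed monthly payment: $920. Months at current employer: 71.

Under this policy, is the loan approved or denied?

Credit score 809 ≥ 620 (meets base)
Total debts = (920 + 965 + 2,630) = 4,515. DTI = 4,515/9,550 = 47.3% > 43% — standard DTI limit exceeded.
Reserves: 15,640 ÷ 920 = 17.0 months (meets 3-month minimum)
Employment 71 ≥ 12 months
DTI 47.3% is within the 43%–48% exception band; checking compensating factors.
Reserves 17.0 ≥ 8 months; credit score 809 ≥ 660.
Both compensating conditions met → exception applies.

Approved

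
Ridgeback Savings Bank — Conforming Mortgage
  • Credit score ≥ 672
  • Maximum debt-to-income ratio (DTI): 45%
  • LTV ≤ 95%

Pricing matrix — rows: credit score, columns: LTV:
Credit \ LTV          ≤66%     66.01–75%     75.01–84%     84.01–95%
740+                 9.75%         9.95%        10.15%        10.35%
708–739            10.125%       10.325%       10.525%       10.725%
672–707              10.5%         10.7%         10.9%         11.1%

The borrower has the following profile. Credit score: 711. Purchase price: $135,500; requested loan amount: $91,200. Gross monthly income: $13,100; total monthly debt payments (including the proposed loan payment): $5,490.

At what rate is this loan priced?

10.325%

Credit score 711 ≥ 672; DTI = 5,490/13,100 = 41.9% ≤ 45%
Loan-to-value = 91,200/135,500 = 67.3% — pass (95% max)
Credit 711 → row 708–739; LTV 67.3% → column 66.01–75%. Grid cell → 10.325%.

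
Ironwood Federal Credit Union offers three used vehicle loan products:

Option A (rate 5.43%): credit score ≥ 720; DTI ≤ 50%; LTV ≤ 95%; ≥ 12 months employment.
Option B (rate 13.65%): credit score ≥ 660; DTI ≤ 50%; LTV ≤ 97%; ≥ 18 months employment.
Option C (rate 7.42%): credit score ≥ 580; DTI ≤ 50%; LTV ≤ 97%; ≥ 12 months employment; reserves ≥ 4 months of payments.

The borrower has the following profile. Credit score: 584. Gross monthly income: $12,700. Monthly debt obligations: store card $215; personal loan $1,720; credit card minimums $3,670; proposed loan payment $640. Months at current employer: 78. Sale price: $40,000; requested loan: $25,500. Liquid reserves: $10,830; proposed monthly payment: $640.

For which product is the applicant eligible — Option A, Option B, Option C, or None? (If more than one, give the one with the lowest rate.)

Total debts = (215 + 1,720 + 3,670 + 640) = 6,245; DTI = 6,245/12,700 = 49.2%.
LTV = 25,500/40,000 = 63.8%.
Reserves = 10,830/640 = 16.9 months.
Option A: score 584 < 720; DTI 49.2% ≤ 50%; LTV 63.8% ≤ 95%; employment 78 ≥ 12 mo → does not qualify.
Option B: score 584 < 660; DTI 49.2% ≤ 50%; LTV 63.8% ≤ 97%; employment 78 ≥ 18 mo → does not qualify.
Option C: score 584 ≥ 580; DTI 49.2% ≤ 50%; LTV 63.8% ≤ 97%; employment 78 ≥ 12 mo; reserves 16.9 ≥ 4 mo → qualifies.

Option C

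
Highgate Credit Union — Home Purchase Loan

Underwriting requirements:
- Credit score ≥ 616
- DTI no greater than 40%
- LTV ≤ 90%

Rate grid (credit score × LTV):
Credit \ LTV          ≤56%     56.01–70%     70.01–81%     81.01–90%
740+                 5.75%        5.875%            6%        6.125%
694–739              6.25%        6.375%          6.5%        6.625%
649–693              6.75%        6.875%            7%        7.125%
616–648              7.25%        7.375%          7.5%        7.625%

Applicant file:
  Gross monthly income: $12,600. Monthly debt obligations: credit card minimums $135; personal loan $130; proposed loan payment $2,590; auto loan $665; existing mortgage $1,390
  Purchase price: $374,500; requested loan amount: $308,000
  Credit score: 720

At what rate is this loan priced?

Credit score 720 ≥ 616; Total monthly debts = (135 + 130 + 2,590 + 665 + 1,390) = 4,910. Debt-to-income = 4,910/12,600 = 39% — meets 40% limit
LTV: 308,000 ÷ 374,500 = 82.2%, within 90% cap
Score 720 is in the 694–739 band; LTV 82.2% is in the 81.01–90% band → 6.625%.

6.625%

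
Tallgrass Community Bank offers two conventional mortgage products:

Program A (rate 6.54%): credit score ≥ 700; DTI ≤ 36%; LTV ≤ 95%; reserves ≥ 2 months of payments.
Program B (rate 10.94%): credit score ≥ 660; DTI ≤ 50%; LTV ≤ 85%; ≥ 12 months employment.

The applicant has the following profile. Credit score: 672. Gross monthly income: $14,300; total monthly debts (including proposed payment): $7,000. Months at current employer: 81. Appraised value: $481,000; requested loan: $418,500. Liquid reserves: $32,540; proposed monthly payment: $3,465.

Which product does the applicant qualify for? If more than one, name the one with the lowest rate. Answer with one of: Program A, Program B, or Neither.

DTI = 7,000/14,300 = 49%.
LTV = 418,500/481,000 = 87%.
Reserves = 32,540/3,465 = 9.4 months.
Program A: score 672 < 700; DTI 49% > 36%; LTV 87% ≤ 95%; reserves 9.4 ≥ 2 mo → does not qualify.
Program B: score 672 ≥ 660; DTI 49% ≤ 50%; LTV 87% > 85%; employment 81 ≥ 12 mo → does not qualify.

Neither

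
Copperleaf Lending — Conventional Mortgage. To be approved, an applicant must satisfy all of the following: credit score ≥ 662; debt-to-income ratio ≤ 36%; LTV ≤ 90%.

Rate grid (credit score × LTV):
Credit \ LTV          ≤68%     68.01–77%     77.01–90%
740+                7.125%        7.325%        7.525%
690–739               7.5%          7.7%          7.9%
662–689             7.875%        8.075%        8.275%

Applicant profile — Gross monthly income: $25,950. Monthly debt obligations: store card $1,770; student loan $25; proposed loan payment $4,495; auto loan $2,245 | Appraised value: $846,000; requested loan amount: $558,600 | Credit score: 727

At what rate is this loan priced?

7.5%

Credit score 727 ≥ 662; Total monthly debts = (1,770 + 25 + 4,495 + 2,245) = 8,535. DTI: 8,535 ÷ 25,950 = 32.9%, within the 36% cap
LTV = 558,600/846,000 = 66% ≤ 90%
Row: 727 falls in 690–739. Column: 66% falls in ≤68%. Rate = 7.5%.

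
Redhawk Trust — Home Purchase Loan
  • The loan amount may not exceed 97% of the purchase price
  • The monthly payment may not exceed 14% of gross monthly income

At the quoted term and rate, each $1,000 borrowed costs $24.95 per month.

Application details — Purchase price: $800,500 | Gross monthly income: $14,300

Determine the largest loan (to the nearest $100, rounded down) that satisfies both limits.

$80,200

Payment cap: 14% × $14,300 = $2,002/month.
At $24.95 per $1,000, that supports 2,002/24.95 × 1,000 ≈ $80,240 → $80,200.
LTV cap: 97% × $800,500 = $776,485 → $776,400.
Binding constraint: payment-to-income.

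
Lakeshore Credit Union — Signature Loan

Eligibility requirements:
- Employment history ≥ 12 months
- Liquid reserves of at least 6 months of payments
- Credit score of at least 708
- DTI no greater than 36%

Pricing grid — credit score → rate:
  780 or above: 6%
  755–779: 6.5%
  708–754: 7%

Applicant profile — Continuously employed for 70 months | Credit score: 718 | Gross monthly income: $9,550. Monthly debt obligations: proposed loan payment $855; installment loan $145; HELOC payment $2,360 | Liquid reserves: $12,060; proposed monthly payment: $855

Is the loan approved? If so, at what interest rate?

Approved at 7%

Credit score 718 ≥ 708 (meets minimum)
Total monthly debts = (855 + 145 + 2,360) = 3,360. DTI = 3,360/9,550 = 35.2% ≤ 36%
Employment 70 ≥ 12 months
Reserves = 12,060/855 = 14.1 months ≥ 6
All requirements met. Score 718 falls in the 708–754 tier → 7%.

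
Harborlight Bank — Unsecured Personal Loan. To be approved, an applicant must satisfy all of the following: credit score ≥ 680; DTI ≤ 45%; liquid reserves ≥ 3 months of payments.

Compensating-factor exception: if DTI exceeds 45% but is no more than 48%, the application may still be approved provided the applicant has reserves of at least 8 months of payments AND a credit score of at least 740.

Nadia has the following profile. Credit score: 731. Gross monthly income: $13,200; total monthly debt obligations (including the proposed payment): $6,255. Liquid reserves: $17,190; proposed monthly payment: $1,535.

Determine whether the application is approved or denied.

Denied

Credit score 731 ≥ 680 (meets base)
DTI = 6,255/13,200 = 47.4% > 45% — standard DTI limit exceeded.
Liquid reserves cover 17,190/1,535 = 11.2 months — ≥ 3 required
DTI 47.4% is within the 45%–48% exception band; checking compensating factors.
Override check — reserves: 11.2 mo (ok); score: 731 (below 740).
Compensating-factor requirement not fully met.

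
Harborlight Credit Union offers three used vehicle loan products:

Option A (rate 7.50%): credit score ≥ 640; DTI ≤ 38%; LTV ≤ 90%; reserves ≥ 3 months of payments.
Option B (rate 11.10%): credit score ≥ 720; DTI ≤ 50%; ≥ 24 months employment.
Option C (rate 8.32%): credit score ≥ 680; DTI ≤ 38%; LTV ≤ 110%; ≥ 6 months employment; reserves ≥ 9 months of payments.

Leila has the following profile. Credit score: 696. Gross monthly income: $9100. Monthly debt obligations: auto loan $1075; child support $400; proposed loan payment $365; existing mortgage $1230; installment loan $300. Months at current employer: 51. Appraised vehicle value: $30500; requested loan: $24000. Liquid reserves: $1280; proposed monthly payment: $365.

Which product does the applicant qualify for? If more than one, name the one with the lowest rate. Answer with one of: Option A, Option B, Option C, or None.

Total debts = (1,075 + 400 + 365 + 1,230 + 300) = 3,370; DTI = 3,370/9,100 = 37%.
LTV = 24,000/30,500 = 78.7%.
Reserves = 1,280/365 = 3.5 months.
Option A: score 696 ≥ 640; DTI 37% ≤ 38%; LTV 78.7% ≤ 90%; reserves 3.5 ≥ 3 mo → qualifies.
Option B: score 696 < 720; DTI 37% ≤ 50%; employment 51 ≥ 24 mo → does not qualify.
Option C: score 696 ≥ 680; DTI 37% ≤ 38%; LTV 78.7% ≤ 110%; employment 51 ≥ 6 mo; reserves 3.5 < 9 mo → does not qualify.

Option A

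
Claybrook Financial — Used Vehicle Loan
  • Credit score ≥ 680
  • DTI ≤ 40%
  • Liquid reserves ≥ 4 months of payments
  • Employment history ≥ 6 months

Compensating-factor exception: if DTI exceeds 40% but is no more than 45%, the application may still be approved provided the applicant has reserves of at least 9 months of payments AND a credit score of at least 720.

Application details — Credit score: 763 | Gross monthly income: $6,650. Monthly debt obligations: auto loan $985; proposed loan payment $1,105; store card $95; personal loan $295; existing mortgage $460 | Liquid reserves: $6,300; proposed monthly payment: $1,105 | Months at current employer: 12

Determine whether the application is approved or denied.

Denied

Credit score 763 ≥ 680 (meets base)
Total debts = (985 + 1,105 + 95 + 295 + 460) = 2,940. DTI = 2,940/6,650 = 44.2% > 40% — standard DTI limit exceeded.
Liquid reserves cover 6,300/1,105 = 5.7 months — ≥ 4 required
Employment 12 ≥ 6 months
DTI 44.2% is within the 40%–45% exception band; checking compensating factors.
Reserves 5.7 < 9 months; credit score 763 ≥ 720.
Override conditions not both satisfied; exception does not apply.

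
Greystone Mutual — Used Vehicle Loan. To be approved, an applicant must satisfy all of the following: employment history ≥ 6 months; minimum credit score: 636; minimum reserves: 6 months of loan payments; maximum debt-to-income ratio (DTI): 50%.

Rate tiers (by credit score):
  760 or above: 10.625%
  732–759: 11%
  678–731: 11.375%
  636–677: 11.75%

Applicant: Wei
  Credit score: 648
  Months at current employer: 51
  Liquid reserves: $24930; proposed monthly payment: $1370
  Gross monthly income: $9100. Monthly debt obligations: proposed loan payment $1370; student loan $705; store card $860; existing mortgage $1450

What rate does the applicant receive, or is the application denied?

Approved at 11.75%

Credit score 648 ≥ 636 (meets minimum)
Employment 51 ≥ 6 months
Total monthly debts = (1,370 + 705 + 860 + 1,450) = 4,385. Debt-to-income = 4,385/9,100 = 48.2% — meets 50% limit
Reserves = 24,930/1,370 = 18.2 months ≥ 6
All requirements met. Score 648 falls in the 636–677 tier → 11.75%.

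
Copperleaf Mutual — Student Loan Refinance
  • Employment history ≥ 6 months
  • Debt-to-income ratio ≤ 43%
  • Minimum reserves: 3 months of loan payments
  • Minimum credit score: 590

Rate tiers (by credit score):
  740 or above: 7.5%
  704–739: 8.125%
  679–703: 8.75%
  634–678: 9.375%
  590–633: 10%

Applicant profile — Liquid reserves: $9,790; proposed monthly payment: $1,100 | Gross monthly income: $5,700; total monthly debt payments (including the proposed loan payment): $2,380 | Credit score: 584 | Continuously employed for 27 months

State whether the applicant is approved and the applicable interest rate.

Credit score 584 < 590 (below minimum)
Reserves = 9,790/1,100 = 8.9 months ≥ 3
Employment 27 ≥ 6 months
Debt-to-income = 2,380/5,700 = 41.8% — meets 43% limit
Not all requirements met → denied.

Denied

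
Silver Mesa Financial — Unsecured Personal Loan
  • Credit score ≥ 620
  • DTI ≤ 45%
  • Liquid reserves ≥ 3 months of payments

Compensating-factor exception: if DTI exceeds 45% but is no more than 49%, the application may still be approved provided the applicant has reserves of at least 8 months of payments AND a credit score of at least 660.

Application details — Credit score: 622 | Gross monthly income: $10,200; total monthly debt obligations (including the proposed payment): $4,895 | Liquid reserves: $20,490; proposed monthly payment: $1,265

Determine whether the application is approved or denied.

Credit score 622 ≥ 620 (meets base)
DTI = 4,895/10,200 = 48% > 45% — standard DTI limit exceeded.
Reserves: 20,490 ÷ 1,265 = 16.2 months (meets 3-month minimum)
48% falls in the override range (45%–49%), so the compensating-factor test applies.
Override check — reserves: 16.2 mo (ok); score: 622 (below 660).
Compensating-factor requirement not fully met.

Denied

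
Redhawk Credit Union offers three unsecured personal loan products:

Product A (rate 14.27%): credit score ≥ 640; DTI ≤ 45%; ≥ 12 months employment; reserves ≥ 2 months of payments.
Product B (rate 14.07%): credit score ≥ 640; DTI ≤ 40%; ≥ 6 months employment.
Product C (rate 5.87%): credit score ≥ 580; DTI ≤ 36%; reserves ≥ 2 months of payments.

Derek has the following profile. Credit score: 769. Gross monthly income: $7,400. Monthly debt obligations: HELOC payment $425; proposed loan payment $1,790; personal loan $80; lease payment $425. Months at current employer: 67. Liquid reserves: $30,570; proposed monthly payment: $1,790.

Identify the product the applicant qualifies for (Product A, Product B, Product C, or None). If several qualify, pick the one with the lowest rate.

Product B

Total debts = (425 + 1,790 + 80 + 425) = 2,720; DTI = 2,720/7,400 = 36.8%.
Reserves = 30,570/1,790 = 17.1 months.
Product A: score 769 ≥ 640; DTI 36.8% ≤ 45%; employment 67 ≥ 12 mo; reserves 17.1 ≥ 2 mo → qualifies.
Product B: score 769 ≥ 640; DTI 36.8% ≤ 40%; employment 67 ≥ 6 mo → qualifies.
Product C: score 769 ≥ 580; DTI 36.8% > 36%; reserves 17.1 ≥ 2 mo → does not qualify.
Qualifying: Product A, Product B. Lowest rate is 14.07% → Product B.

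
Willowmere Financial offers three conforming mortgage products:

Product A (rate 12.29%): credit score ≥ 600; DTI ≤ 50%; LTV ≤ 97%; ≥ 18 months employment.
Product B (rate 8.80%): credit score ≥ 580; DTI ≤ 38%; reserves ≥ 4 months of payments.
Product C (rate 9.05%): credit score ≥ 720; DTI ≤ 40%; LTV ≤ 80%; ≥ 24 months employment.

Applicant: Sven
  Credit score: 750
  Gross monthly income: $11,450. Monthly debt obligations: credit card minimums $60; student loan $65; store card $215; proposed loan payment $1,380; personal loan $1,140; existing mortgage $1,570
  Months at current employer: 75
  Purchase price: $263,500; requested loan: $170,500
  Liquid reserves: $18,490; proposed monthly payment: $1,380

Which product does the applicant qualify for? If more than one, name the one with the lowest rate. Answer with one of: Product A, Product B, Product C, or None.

Total debts = (60 + 65 + 215 + 1,380 + 1,140 + 1,570) = 4,430; DTI = 4,430/11,450 = 38.7%.
LTV = 170,500/263,500 = 64.7%.
Reserves = 18,490/1,380 = 13.4 months.
Product A: score 750 ≥ 600; DTI 38.7% ≤ 50%; LTV 64.7% ≤ 97%; employment 75 ≥ 18 mo → qualifies.
Product B: score 750 ≥ 580; DTI 38.7% > 38%; reserves 13.4 ≥ 4 mo → does not qualify.
Product C: score 750 ≥ 720; DTI 38.7% ≤ 40%; LTV 64.7% ≤ 80%; employment 75 ≥ 24 mo → qualifies.
Qualifying: Product A, Product C. Lowest rate is 9.05% → Product C.

Product C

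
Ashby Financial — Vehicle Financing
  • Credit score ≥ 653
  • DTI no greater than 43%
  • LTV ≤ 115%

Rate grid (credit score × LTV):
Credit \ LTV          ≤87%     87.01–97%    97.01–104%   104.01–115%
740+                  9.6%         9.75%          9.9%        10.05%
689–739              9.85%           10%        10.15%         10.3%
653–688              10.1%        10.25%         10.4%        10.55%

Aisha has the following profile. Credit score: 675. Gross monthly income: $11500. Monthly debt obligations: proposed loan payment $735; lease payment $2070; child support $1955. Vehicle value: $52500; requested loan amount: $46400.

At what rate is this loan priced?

10.25%

Credit score 675 ≥ 653; Total monthly debts = (735 + 2,070 + 1,955) = 4,760. DTI = 4,760/11,500 = 41.4% ≤ 43%
Loan-to-value = 46,400/52,500 = 88.4% — pass (115% max)
Credit 675 → row 653–688; LTV 88.4% → column 87.01–97%. Grid cell → 10.25%.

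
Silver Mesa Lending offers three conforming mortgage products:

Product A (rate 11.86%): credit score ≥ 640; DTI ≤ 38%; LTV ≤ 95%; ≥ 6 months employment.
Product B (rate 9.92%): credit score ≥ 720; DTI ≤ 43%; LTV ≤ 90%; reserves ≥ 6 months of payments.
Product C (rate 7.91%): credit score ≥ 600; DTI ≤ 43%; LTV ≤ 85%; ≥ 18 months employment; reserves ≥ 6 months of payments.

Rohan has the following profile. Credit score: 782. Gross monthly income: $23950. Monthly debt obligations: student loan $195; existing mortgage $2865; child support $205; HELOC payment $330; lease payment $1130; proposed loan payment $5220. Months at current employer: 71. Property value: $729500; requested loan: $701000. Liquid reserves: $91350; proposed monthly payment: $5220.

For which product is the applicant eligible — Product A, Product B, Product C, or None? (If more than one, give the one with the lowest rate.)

Total debts = (195 + 2,865 + 205 + 330 + 1,130 + 5,220) = 9,945; DTI = 9,945/23,950 = 41.5%.
LTV = 701,000/729,500 = 96.1%.
Reserves = 91,350/5,220 = 17.5 months.
Product A: score 782 ≥ 640; DTI 41.5% > 38%; LTV 96.1% > 95%; employment 71 ≥ 6 mo → does not qualify.
Product B: score 782 ≥ 720; DTI 41.5% ≤ 43%; LTV 96.1% > 90%; reserves 17.5 ≥ 6 mo → does not qualify.
Product C: score 782 ≥ 600; DTI 41.5% ≤ 43%; LTV 96.1% > 85%; employment 71 ≥ 18 mo; reserves 17.5 ≥ 6 mo → does not qualify.

None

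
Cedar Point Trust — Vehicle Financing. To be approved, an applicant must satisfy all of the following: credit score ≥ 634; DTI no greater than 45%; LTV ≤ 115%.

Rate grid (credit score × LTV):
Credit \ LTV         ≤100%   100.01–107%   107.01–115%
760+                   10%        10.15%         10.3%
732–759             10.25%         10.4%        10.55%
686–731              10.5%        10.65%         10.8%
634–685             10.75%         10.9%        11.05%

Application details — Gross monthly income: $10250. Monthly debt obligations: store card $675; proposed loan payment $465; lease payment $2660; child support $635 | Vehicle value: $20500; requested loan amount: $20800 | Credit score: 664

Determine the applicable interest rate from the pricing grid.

10.9%

Credit score 664 ≥ 634; Total monthly debts = (675 + 465 + 2,660 + 635) = 4,435. Debt-to-income = 4,435/10,250 = 43.3% — meets 45% limit
LTV: 20,800 ÷ 20,500 = 101.5%, within 115% cap
Credit 664 → row 634–685; LTV 101.5% → column 100.01–107%. Grid cell → 10.9%.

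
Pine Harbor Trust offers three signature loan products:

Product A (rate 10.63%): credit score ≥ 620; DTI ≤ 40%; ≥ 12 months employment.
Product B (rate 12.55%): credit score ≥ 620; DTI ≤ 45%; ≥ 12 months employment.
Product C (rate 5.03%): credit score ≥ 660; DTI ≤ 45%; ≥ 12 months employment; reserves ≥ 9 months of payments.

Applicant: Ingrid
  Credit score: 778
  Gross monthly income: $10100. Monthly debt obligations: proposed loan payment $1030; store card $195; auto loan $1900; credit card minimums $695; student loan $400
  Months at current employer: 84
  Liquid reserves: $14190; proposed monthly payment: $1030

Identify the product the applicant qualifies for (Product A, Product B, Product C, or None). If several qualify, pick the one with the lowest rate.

Total debts = (1,030 + 195 + 1,900 + 695 + 400) = 4,220; DTI = 4,220/10,100 = 41.8%.
Reserves = 14,190/1,030 = 13.8 months.
Product A: score 778 ≥ 620; DTI 41.8% > 40%; employment 84 ≥ 12 mo → does not qualify.
Product B: score 778 ≥ 620; DTI 41.8% ≤ 45%; employment 84 ≥ 12 mo → qualifies.
Product C: score 778 ≥ 660; DTI 41.8% ≤ 45%; employment 84 ≥ 12 mo; reserves 13.8 ≥ 9 mo → qualifies.
Qualifying: Product B, Product C. Lowest rate is 5.03% → Product C.

Product C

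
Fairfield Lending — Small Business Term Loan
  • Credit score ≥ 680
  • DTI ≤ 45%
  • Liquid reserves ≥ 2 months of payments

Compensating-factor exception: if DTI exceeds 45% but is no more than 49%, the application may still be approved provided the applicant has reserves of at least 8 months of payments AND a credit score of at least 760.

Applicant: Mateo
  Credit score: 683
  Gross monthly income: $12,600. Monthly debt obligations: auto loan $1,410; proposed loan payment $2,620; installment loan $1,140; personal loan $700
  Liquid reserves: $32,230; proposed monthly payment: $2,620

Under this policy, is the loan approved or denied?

Credit score 683 ≥ 680 (meets base)
Total debts = (1,410 + 2,620 + 1,140 + 700) = 5,870. DTI: 5,870 ÷ 12,600 = 46.6%, over the 45% base limit.
Liquid reserves cover 32,230/2,620 = 12.3 months — ≥ 2 required
46.6% falls in the override range (45%–49%), so the compensating-factor test applies.
Override check — reserves: 12.3 mo (ok); score: 683 (below 760).
Compensating-factor requirement not fully met.

Denied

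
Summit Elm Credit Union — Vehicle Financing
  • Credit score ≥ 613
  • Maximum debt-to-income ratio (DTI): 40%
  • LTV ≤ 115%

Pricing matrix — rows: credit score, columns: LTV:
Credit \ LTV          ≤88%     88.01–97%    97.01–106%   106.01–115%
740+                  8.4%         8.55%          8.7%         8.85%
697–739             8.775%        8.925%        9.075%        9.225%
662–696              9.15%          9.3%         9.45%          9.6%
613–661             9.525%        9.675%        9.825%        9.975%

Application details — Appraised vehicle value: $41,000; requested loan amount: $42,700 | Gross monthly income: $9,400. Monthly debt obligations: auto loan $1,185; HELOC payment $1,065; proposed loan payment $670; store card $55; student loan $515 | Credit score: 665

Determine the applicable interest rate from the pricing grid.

9.45%

Credit score 665 ≥ 613; Total monthly debts = (1,185 + 1,065 + 670 + 55 + 515) = 3,490. DTI = 3,490/9,400 = 37.1% ≤ 40%
LTV = 42,700/41,000 = 104.1% ≤ 115%
Score 665 is in the 662–696 band; LTV 104.1% is in the 97.01–106% band → 9.45%.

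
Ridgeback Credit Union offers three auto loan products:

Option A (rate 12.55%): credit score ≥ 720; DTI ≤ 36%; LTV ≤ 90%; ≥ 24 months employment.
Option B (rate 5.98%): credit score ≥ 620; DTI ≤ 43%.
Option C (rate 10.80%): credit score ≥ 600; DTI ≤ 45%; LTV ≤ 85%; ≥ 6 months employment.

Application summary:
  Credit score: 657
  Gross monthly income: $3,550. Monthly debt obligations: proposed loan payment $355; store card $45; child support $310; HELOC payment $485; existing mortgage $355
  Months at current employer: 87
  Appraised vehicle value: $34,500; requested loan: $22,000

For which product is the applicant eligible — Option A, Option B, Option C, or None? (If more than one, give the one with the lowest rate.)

Total debts = (355 + 45 + 310 + 485 + 355) = 1,550; DTI = 1,550/3,550 = 43.7%.
LTV = 22,000/34,500 = 63.8%.
Option A: score 657 < 720; DTI 43.7% > 36%; LTV 63.8% ≤ 90%; employment 87 ≥ 24 mo → does not qualify.
Option B: score 657 ≥ 620; DTI 43.7% > 43% → does not qualify.
Option C: score 657 ≥ 600; DTI 43.7% ≤ 45%; LTV 63.8% ≤ 85%; employment 87 ≥ 6 mo → qualifies.

Option C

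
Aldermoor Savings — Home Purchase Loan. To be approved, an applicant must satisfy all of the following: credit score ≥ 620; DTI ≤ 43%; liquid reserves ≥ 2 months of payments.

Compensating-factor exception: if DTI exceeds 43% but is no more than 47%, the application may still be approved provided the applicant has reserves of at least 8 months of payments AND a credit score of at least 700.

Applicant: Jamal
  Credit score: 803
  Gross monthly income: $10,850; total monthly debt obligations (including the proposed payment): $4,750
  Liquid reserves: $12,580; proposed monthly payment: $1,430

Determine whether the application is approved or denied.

Credit score 803 ≥ 620 (meets base)
DTI = 4,750/10,850 = 43.8% > 43% — standard DTI limit exceeded.
Reserves = 12,580/1,430 = 8.8 months ≥ 2
43.8% falls in the override range (43%–47%), so the compensating-factor test applies.
Override check — reserves: 8.8 mo (ok); score: 803 (ok).
Both override conditions satisfied; DTI exception granted.

Approved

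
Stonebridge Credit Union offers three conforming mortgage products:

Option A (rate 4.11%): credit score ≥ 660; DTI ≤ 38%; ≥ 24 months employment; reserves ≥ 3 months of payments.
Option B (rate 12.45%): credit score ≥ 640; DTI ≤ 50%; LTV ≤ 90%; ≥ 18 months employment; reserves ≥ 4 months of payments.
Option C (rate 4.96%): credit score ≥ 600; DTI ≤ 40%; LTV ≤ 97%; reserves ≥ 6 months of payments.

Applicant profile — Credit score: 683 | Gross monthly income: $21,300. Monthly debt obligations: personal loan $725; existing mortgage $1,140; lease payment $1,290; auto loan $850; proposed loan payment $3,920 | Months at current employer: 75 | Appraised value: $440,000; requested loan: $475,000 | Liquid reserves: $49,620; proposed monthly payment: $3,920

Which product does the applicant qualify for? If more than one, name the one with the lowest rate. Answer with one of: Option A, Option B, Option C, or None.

Total debts = (725 + 1,140 + 1,290 + 850 + 3,920) = 7,925; DTI = 7,925/21,300 = 37.2%.
LTV = 475,000/440,000 = 108%.
Reserves = 49,620/3,920 = 12.7 months.
Option A: score 683 ≥ 660; DTI 37.2% ≤ 38%; employment 75 ≥ 24 mo; reserves 12.7 ≥ 3 mo → qualifies.
Option B: score 683 ≥ 640; DTI 37.2% ≤ 50%; LTV 108% > 90%; employment 75 ≥ 18 mo; reserves 12.7 ≥ 4 mo → does not qualify.
Option C: score 683 ≥ 600; DTI 37.2% ≤ 40%; LTV 108% > 97%; reserves 12.7 ≥ 6 mo → does not qualify.

Option A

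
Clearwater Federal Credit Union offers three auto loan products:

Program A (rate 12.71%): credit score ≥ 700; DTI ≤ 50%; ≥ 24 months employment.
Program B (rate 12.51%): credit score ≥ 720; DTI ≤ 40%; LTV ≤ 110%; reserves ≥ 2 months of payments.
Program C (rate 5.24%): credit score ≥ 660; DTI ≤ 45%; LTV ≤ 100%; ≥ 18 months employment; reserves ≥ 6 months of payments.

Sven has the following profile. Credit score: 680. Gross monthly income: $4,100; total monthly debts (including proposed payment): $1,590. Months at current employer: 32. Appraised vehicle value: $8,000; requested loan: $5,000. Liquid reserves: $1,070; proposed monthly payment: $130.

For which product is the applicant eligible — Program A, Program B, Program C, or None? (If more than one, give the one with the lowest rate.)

Program C

DTI = 1,590/4,100 = 38.8%.
LTV = 5,000/8,000 = 62.5%.
Reserves = 1,070/130 = 8.2 months.
Program A: score 680 < 700; DTI 38.8% ≤ 50%; employment 32 ≥ 24 mo → does not qualify.
Program B: score 680 < 720; DTI 38.8% ≤ 40%; LTV 62.5% ≤ 110%; reserves 8.2 ≥ 2 mo → does not qualify.
Program C: score 680 ≥ 660; DTI 38.8% ≤ 45%; LTV 62.5% ≤ 100%; employment 32 ≥ 18 mo; reserves 8.2 ≥ 6 mo → qualifies.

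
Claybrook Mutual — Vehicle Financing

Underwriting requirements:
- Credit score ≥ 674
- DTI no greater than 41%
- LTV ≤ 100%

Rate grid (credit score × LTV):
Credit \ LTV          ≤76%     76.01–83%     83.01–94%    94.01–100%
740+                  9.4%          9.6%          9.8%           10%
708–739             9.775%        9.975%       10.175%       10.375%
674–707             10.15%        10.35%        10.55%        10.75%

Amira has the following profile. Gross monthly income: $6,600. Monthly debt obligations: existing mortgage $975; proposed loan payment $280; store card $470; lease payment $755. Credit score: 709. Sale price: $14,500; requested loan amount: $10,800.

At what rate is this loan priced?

9.775%

Credit score 709 ≥ 674; Total monthly debts = (975 + 280 + 470 + 755) = 2,480. DTI = 2,480/6,600 = 37.6% ≤ 41%
LTV: 10,800 ÷ 14,500 = 74.5%, within 100% cap
Row: 709 falls in 708–739. Column: 74.5% falls in ≤76%. Rate = 9.775%.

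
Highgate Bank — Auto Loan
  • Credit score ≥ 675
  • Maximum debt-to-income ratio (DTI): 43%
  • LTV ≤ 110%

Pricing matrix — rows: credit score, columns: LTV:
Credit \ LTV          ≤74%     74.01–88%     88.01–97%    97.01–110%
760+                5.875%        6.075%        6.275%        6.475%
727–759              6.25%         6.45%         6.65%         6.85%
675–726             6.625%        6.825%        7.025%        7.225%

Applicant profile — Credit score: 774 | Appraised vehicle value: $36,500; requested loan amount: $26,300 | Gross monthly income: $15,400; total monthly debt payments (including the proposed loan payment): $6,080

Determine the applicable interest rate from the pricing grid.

Credit score 774 ≥ 675; DTI = 6,080/15,400 = 39.5% ≤ 43%
LTV: 26,300 ÷ 36,500 = 72.1%, within 110% cap
Credit 774 → row 760+; LTV 72.1% → column ≤74%. Grid cell → 5.875%.

5.875%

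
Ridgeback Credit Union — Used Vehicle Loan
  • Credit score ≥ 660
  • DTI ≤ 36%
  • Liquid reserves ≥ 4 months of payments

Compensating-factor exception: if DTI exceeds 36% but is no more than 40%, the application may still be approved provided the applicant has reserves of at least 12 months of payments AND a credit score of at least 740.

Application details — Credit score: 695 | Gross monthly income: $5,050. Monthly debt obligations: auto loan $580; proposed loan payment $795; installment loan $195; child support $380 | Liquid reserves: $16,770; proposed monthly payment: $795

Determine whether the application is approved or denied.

Denied

Credit score 695 ≥ 660 (meets base)
Total debts = (580 + 795 + 195 + 380) = 1,950. DTI: 1,950 ÷ 5,050 = 38.6%, over the 36% base limit.
Reserves: 16,770 ÷ 795 = 21.1 months (meets 4-month minimum)
DTI 38.6% is within the 36%–40% exception band; checking compensating factors.
Override check — reserves: 21.1 mo (ok); score: 695 (below 740).
Compensating-factor requirement not fully met.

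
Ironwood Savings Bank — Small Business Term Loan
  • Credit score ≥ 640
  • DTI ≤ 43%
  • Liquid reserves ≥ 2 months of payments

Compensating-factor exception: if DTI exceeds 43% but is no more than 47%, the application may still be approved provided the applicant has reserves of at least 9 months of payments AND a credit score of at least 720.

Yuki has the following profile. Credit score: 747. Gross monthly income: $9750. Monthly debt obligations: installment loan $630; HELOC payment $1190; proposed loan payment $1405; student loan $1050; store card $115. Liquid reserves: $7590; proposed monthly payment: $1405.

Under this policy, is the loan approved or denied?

Credit score 747 ≥ 640 (meets base)
Total debts = (630 + 1,190 + 1,405 + 1,050 + 115) = 4,390. DTI = 4,390/9,750 = 45% > 43% — standard DTI limit exceeded.
Reserves: 7,590 ÷ 1,405 = 5.4 months (meets 2-month minimum)
DTI 45% is within the 43%–47% exception band; checking compensating factors.
Override check — reserves: 5.4 mo (short of 9); score: 747 (ok).
Override conditions not both satisfied; exception does not apply.

Denied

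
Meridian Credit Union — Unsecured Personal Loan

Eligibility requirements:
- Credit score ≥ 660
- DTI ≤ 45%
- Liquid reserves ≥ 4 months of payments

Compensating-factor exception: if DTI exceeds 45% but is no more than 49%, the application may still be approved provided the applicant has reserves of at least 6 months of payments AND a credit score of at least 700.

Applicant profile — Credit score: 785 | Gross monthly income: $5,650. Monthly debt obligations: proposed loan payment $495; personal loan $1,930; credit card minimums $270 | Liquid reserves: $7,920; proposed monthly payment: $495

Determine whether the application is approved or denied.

Approved

Credit score 785 ≥ 660 (meets base)
Total debts = (495 + 1,930 + 270) = 2,695. DTI = 2,695/5,650 = 47.7% > 45% — standard DTI limit exceeded.
Liquid reserves cover 7,920/495 = 16.0 months — ≥ 4 required
47.7% falls in the override range (45%–49%), so the compensating-factor test applies.
Override check — reserves: 16.0 mo (ok); score: 785 (ok).
Both override conditions satisfied; DTI exception granted.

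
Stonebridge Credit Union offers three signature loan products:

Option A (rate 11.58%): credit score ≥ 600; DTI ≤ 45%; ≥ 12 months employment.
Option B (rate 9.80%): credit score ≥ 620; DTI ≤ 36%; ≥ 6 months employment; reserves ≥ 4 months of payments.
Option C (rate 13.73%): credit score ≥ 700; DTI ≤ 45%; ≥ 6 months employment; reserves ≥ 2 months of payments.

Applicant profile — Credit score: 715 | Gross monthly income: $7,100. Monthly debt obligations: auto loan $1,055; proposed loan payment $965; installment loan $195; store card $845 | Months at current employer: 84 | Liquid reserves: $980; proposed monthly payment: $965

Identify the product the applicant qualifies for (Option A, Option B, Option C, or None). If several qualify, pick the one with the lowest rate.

Option A

Total debts = (1,055 + 965 + 195 + 845) = 3,060; DTI = 3,060/7,100 = 43.1%.
Reserves = 980/965 = 1.0 months.
Option A: score 715 ≥ 600; DTI 43.1% ≤ 45%; employment 84 ≥ 12 mo → qualifies.
Option B: score 715 ≥ 620; DTI 43.1% > 36%; employment 84 ≥ 6 mo; reserves 1.0 < 4 mo → does not qualify.
Option C: score 715 ≥ 700; DTI 43.1% ≤ 45%; employment 84 ≥ 6 mo; reserves 1.0 < 2 mo → does not qualify.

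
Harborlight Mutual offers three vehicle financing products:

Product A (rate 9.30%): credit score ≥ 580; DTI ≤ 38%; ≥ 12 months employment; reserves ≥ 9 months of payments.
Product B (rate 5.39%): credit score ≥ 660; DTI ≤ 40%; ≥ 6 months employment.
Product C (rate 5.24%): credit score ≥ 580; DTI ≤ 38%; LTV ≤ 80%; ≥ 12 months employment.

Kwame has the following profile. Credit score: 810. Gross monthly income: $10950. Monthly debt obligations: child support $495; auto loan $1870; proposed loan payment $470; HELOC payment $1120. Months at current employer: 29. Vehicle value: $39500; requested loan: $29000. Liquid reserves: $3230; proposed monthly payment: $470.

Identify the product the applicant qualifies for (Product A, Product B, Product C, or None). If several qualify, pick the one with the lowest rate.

Total debts = (495 + 1,870 + 470 + 1,120) = 3,955; DTI = 3,955/10,950 = 36.1%.
LTV = 29,000/39,500 = 73.4%.
Reserves = 3,230/470 = 6.9 months.
Product A: score 810 ≥ 580; DTI 36.1% ≤ 38%; employment 29 ≥ 12 mo; reserves 6.9 < 9 mo → does not qualify.
Product B: score 810 ≥ 660; DTI 36.1% ≤ 40%; employment 29 ≥ 6 mo → qualifies.
Product C: score 810 ≥ 580; DTI 36.1% ≤ 38%; LTV 73.4% ≤ 80%; employment 29 ≥ 12 mo → qualifies.
Qualifying: Product B, Product C. Lowest rate is 5.24% → Product C.

Product C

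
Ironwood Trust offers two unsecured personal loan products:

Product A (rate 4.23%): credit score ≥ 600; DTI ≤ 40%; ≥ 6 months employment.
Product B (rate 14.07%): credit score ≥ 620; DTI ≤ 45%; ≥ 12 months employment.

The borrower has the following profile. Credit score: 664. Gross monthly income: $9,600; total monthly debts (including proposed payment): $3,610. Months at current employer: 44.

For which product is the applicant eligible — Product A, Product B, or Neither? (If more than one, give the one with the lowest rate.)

DTI = 3,610/9,600 = 37.6%.
Product A: score 664 ≥ 600; DTI 37.6% ≤ 40%; employment 44 ≥ 6 mo → qualifies.
Product B: score 664 ≥ 620; DTI 37.6% ≤ 45%; employment 44 ≥ 12 mo → qualifies.
Qualifying: Product A, Product B. Lowest rate is 4.23% → Product A.

Product A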